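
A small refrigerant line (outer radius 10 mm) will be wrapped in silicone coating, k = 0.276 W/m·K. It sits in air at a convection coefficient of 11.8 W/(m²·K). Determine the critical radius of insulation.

r_cr ≈ 23.4 mm

For a cylinder r_cr = k/h = 0.276/11.8
r_cr = 23.4 mm; since the bare radius (10 mm) is below r_cr, adding a thin layer of insulation will *increase* heat loss.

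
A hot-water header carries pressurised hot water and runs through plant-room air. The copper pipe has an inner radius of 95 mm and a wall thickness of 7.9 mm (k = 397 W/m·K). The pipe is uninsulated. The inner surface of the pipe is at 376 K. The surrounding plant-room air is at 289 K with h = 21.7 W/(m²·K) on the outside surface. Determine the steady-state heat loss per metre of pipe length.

q′ ≈ 1220 W/m

Cylindrical conduction, so R = ln(r₂/r₁)/(2πkL) per layer, in series:
R_copper pipe wall = ln(102.9/95)/(2π×397×1) = 3.202×10^-5 K/W
R_outer film = 1/(h_o·2πr_oL) = 1/(21.7×2π×0.1029×1) = 0.07128 K/W
R_total = 0.07131 K/W
Q = ΔT/R_total = 87/0.07131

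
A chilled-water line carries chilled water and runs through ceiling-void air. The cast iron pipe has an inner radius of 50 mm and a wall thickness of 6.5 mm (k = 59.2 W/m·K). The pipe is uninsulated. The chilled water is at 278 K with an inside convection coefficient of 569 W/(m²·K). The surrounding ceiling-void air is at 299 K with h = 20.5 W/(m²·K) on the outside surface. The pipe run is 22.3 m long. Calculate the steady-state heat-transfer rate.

Q ≈ 3270 W

For a radial system each layer contributes R = ln(r_out/r_in)/(2πkL); films add R = 1/(hA).
R_inner film = 1/(h_i·2πr₁L) = 1/(569×2π×0.05×22.3) = 2.509×10^-4 K/W
R_cast iron pipe wall = ln(56.5/50)/(2π×59.2×22.3) = 1.473×10^-5 K/W
R_outer film = 1/(h_o·2πr_oL) = 1/(20.5×2π×0.0565×22.3) = 0.006162 K/W
R_total = 0.006427 K/W
Q = ΔT/R_total = 21/0.006427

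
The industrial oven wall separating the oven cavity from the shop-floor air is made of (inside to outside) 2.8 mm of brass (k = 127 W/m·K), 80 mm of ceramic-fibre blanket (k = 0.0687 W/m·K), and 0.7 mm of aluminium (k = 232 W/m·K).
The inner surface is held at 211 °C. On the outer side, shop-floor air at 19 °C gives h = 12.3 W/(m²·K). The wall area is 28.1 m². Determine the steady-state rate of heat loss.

Q ≈ 4330 W

Thermal resistances in series:
R_brass = L/(kA) = 0.0028/(127×28.1) = 7.846×10^-7 K/W
R_ceramic-fibre blanket = L/(kA) = 0.08/(0.0687×28.1) = 0.04144 K/W
R_aluminium = L/(kA) = 0.0007/(232×28.1) = 1.074×10^-7 K/W
R_outer film = 1/(h_o·A) = 1/(12.3×28.1) = 0.002893 K/W
R_total = 0.04433 K/W
Q = ΔT / R_total = 192 / 0.04433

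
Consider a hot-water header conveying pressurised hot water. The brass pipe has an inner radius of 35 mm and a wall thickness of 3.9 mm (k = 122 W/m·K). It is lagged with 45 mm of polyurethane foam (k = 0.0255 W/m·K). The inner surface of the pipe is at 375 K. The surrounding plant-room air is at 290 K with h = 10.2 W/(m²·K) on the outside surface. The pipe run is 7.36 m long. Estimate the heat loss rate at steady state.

Treating each annulus and film as a series resistance:
R_brass pipe wall = ln(38.9/35)/(2π×122×7.36) = 1.873×10^-5 K/W
R_polyurethane foam = ln(83.9/38.9)/(2π×0.0255×7.36) = 0.6518 K/W
R_outer film = 1/(h_o·2πr_oL) = 1/(10.2×2π×0.0839×7.36) = 0.02527 K/W
R_total = 0.6771 K/W
Q = ΔT/R_total = 85/0.6771

Q ≈ 126 W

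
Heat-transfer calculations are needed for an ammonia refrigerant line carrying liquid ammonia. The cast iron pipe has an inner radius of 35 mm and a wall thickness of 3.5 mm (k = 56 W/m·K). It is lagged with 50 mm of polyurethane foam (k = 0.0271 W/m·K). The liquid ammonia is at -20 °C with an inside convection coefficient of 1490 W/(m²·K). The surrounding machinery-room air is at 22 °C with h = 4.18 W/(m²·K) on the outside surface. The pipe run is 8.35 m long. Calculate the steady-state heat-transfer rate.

Q ≈ 65.9 W

Radial resistances (cylindrical: R_cond = ln(r_o/r_i)/(2πkL), R_conv = 1/(h·2πrL)):
R_inner film = 1/(h_i·2πr₁L) = 1/(1490×2π×0.035×8.35) = 3.655×10^-4 K/W
R_cast iron pipe wall = ln(38.5/35)/(2π×56×8.35) = 3.244×10^-5 K/W
R_polyurethane foam = ln(88.5/38.5)/(2π×0.0271×8.35) = 0.5854 K/W
R_outer film = 1/(h_o·2πr_oL) = 1/(4.18×2π×0.0885×8.35) = 0.05152 K/W
R_total = 0.6373 K/W
Q = ΔT/R_total = 42/0.6373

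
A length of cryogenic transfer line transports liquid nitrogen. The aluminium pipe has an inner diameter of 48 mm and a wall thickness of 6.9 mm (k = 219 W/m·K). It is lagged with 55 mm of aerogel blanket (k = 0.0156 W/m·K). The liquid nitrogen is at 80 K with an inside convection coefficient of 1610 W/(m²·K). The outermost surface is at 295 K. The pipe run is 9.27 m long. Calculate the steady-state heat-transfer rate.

Q ≈ 191 W

For a radial system each layer contributes R = ln(r_out/r_in)/(2πkL); films add R = 1/(hA).
R_inner film = 1/(h_i·2πr₁L) = 1/(1610×2π×0.024×9.27) = 4.443×10^-4 K/W
R_aluminium pipe wall = ln(30.9/24)/(2π×219×9.27) = 1.981×10^-5 K/W
R_aerogel blanket = ln(85.9/30.9)/(2π×0.0156×9.27) = 1.125 K/W
R_total = 1.126 K/W
Q = ΔT/R_total = 215/1.126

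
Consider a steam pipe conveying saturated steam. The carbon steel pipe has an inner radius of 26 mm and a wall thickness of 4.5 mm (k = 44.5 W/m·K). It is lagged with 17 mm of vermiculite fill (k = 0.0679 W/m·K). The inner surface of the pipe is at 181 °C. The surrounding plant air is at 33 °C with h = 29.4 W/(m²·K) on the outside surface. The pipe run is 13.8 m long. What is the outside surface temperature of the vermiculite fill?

T ≈ 47.6 °C

For a radial system each layer contributes R = ln(r_out/r_in)/(2πkL); films add R = 1/(hA).
R_carbon steel pipe wall = ln(30.5/26)/(2π×44.5×13.8) = 4.137×10^-5 K/W
R_vermiculite fill = ln(47.5/30.5)/(2π×0.0679×13.8) = 0.07525 K/W
R_outer film = 1/(h_o·2πr_oL) = 1/(29.4×2π×0.0475×13.8) = 0.008258 K/W
R_total = 0.08354 K/W
Q = ΔT/R_total = 148/0.08354
Q = 1770 W
T_interface = T_inner − Q·ΣR(inner→interface) = 181 − 1770×0.07529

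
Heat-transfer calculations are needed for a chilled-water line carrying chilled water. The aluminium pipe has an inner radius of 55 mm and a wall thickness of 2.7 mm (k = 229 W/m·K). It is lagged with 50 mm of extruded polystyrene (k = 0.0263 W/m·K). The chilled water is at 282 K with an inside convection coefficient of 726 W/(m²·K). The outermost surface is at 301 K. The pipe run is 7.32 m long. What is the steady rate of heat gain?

Radial resistances (cylindrical: R_cond = ln(r_o/r_i)/(2πkL), R_conv = 1/(h·2πrL)):
R_inner film = 1/(h_i·2πr₁L) = 1/(726×2π×0.055×7.32) = 5.445×10^-4 K/W
R_aluminium pipe wall = ln(57.7/55)/(2π×229×7.32) = 4.55×10^-6 K/W
R_extruded polystyrene = ln(107.7/57.7)/(2π×0.0263×7.32) = 0.5159 K/W
R_total = 0.5165 K/W
Q = ΔT/R_total = 19/0.5165

Q ≈ 36.8 W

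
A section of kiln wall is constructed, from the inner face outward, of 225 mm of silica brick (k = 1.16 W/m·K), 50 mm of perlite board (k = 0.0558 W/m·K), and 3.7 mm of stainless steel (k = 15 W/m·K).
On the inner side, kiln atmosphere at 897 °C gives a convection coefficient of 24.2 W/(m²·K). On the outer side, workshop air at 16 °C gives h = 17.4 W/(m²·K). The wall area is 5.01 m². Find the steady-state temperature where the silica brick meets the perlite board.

T ≈ 723 °C

Series thermal resistances:
R_inner film = 1/(h_i·A) = 1/(24.2×5.01) = 0.008248 K/W
R_silica brick = L/(kA) = 0.225/(1.16×5.01) = 0.03872 K/W
R_perlite board = L/(kA) = 0.05/(0.0558×5.01) = 0.1789 K/W
R_stainless steel = L/(kA) = 0.0037/(15×5.01) = 4.923×10^-5 K/W
R_outer film = 1/(h_o·A) = 1/(17.4×5.01) = 0.01147 K/W
R_total = 0.2373 K/W;  Q = ΔT/R_total = 881/0.2373 = 3712 W
T_interface = T_inner − Q·ΣR(inner→interface) = 897 − 3710×0.04696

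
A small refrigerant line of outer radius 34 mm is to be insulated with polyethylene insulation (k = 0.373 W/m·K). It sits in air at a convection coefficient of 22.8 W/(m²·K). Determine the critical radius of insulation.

For a cylinder r_cr = k/h = 0.373/22.8
r_cr = 16.4 mm; since the bare radius (34 mm) is above r_cr, any added insulation will reduce heat loss.

r_cr ≈ 16.4 mm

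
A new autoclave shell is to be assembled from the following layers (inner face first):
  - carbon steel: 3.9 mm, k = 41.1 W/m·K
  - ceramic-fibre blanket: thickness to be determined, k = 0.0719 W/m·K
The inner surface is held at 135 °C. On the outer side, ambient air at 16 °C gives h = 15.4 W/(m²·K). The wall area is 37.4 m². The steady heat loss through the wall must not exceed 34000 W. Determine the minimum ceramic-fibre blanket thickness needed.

Model the wall as resistances in series:
R_carbon steel = L/(kA) = 0.0039/(41.1×37.4) = 2.537×10^-6 K/W
R_outer film = 1/(h_o·A) = 1/(15.4×37.4) = 0.001736 K/W
Sum of the known resistances R_other = 0.001739 K/W
Required total resistance R_tot = ΔT/Q_allow = 119/34000 = 0.0035 K/W
R_ceramic-fibre blanket = R_tot − R_other = 0.001761 K/W
L = R·k·A = 0.001761×0.0719×37.4

L ≈ 4.74 mm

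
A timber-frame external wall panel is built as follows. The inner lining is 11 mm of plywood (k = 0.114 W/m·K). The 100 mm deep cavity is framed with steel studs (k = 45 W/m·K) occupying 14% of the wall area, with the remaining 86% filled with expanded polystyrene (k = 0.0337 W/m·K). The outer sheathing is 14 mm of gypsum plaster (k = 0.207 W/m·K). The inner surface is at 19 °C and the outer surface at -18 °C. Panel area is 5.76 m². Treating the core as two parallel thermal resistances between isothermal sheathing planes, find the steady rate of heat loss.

Sheathing layers in series; stud and cavity paths in parallel between them.
R_inner = 0.011/(0.114×5.76) = 0.01675 K/W
R_stud  = 0.1/(45×0.14×5.76) = 0.002756 K/W
R_cav   = 0.1/(0.0337×0.86×5.76) = 0.599 K/W
1/R_core = 1/R_stud + 1/R_cav → R_core = 0.002743 K/W
R_outer = 0.014/(0.207×5.76) = 0.01174 K/W
R_total = 0.03124 K/W
Q = ΔT/R_total = 37/0.03124

Q ≈ 1180 W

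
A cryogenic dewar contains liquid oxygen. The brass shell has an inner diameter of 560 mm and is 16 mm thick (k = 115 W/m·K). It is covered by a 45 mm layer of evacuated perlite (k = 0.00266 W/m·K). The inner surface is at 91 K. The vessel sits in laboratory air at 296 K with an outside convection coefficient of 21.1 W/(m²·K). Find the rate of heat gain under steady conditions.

Spherical conduction: R = (1/r_in − 1/r_out)/(4πk) per layer; series-sum.
R_brass shell = (1/0.28 − 1/0.296)/(4π×115) = 1.336×10^-4 K/W
R_evacuated perlite = (1/0.296 − 1/0.341)/(4π×0.00266) = 13.34 K/W
R_outer film = 1/(h·4πr_o²) = 1/(21.1×4π×0.341²) = 0.03243 K/W
R_total = 13.37 K/W
Q = ΔT/R_total = 205/13.37

Q ≈ 15.3 W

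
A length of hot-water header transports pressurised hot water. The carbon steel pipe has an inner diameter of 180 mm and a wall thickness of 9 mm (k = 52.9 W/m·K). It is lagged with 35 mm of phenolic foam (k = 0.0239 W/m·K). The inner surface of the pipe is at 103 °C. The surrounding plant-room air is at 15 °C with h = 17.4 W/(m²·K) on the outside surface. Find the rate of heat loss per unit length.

Treating each annulus and film as a series resistance:
R_carbon steel pipe wall = ln(99/90)/(2π×52.9×1) = 2.868×10^-4 K/W
R_phenolic foam = ln(134/99)/(2π×0.0239×1) = 2.016 K/W
R_outer film = 1/(h_o·2πr_oL) = 1/(17.4×2π×0.134×1) = 0.06826 K/W
R_total = 2.084 K/W
Q = ΔT/R_total = 88/2.084

q′ ≈ 42.2 W/m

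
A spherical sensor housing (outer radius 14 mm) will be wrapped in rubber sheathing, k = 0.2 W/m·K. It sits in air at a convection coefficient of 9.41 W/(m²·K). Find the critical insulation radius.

For a sphere r_cr = 2k/h = 2×0.2/9.41
r_cr = 42.5 mm; since the bare radius (14 mm) is below r_cr, adding a thin layer of insulation will *increase* heat loss.

r_cr ≈ 42.5 mm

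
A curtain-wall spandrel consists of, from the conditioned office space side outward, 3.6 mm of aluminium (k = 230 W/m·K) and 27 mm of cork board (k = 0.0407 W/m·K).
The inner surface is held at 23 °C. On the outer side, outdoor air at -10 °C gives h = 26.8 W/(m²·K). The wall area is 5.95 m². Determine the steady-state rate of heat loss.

Using the resistance-network approach (series):
R_aluminium = L/(kA) = 0.0036/(230×5.95) = 2.631×10^-6 K/W
R_cork board = L/(kA) = 0.027/(0.0407×5.95) = 0.1115 K/W
R_outer film = 1/(h_o·A) = 1/(26.8×5.95) = 0.006271 K/W
R_total = 0.1178 K/W
Q = ΔT / R_total = 33 / 0.1178

Q ≈ 280 W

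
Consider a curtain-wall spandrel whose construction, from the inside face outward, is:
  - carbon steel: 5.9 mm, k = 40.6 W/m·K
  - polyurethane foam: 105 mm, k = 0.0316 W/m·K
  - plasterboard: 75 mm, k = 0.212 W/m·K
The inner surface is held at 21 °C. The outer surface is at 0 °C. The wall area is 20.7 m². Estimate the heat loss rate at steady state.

Q ≈ 118 W

Using the resistance-network approach (series):
R_carbon steel = L/(kA) = 0.0059/(40.6×20.7) = 7.02×10^-6 K/W
R_polyurethane foam = L/(kA) = 0.105/(0.0316×20.7) = 0.1605 K/W
R_plasterboard = L/(kA) = 0.075/(0.212×20.7) = 0.01709 K/W
R_total = 0.1776 K/W
Q = ΔT / R_total = 21 / 0.1776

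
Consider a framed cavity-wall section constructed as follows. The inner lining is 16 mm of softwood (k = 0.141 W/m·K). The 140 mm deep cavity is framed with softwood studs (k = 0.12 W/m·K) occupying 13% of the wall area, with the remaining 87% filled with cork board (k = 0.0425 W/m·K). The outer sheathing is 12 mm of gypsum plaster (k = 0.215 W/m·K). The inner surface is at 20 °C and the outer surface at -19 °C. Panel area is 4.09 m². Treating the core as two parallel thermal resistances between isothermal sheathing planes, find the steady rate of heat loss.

Q ≈ 56.3 W

Sheathing layers in series; stud and cavity paths in parallel between them.
R_inner = 0.016/(0.141×4.09) = 0.02774 K/W
R_stud  = 0.14/(0.12×0.13×4.09) = 2.194 K/W
R_cav   = 0.14/(0.0425×0.87×4.09) = 0.9258 K/W
1/R_core = 1/R_stud + 1/R_cav → R_core = 0.6511 K/W
R_outer = 0.012/(0.215×4.09) = 0.01365 K/W
R_total = 0.6925 K/W
Q = ΔT/R_total = 39/0.6925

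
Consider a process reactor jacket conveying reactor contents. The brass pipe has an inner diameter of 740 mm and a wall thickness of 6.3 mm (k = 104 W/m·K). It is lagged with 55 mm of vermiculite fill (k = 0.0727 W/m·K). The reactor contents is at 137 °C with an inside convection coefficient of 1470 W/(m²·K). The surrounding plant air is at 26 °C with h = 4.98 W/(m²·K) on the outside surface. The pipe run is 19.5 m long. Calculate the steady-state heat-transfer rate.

Q ≈ 5800 W

For a radial system each layer contributes R = ln(r_out/r_in)/(2πkL); films add R = 1/(hA).
R_inner film = 1/(h_i·2πr₁L) = 1/(1470×2π×0.37×19.5) = 1.501×10^-5 K/W
R_brass pipe wall = ln(376.3/370)/(2π×104×19.5) = 1.325×10^-6 K/W
R_vermiculite fill = ln(431.3/376.3)/(2π×0.0727×19.5) = 0.01532 K/W
R_outer film = 1/(h_o·2πr_oL) = 1/(4.98×2π×0.4313×19.5) = 0.0038 K/W
R_total = 0.01913 K/W
Q = ΔT/R_total = 111/0.01913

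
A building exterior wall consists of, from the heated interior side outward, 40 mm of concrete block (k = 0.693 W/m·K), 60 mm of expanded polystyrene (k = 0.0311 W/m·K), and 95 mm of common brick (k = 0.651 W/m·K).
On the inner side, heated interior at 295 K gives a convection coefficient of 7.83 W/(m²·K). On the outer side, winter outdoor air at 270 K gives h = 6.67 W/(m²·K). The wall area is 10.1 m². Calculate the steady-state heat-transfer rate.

Treating each layer as a thermal resistance in series:
R_inner film = 1/(h_i·A) = 1/(7.83×10.1) = 0.01264 K/W
R_concrete block = L/(kA) = 0.04/(0.693×10.1) = 0.005715 K/W
R_expanded polystyrene = L/(kA) = 0.06/(0.0311×10.1) = 0.191 K/W
R_common brick = L/(kA) = 0.095/(0.651×10.1) = 0.01445 K/W
R_outer film = 1/(h_o·A) = 1/(6.67×10.1) = 0.01484 K/W
R_total = 0.2387 K/W
Q = ΔT / R_total = 25 / 0.2387

Q ≈ 105 W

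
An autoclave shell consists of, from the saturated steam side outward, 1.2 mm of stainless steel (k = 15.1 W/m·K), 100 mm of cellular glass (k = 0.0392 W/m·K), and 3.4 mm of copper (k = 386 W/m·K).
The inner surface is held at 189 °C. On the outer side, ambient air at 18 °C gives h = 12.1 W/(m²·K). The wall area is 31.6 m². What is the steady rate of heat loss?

Q ≈ 2050 W

Thermal resistances in series:
R_stainless steel = L/(kA) = 0.0012/(15.1×31.6) = 2.515×10^-6 K/W
R_cellular glass = L/(kA) = 0.1/(0.0392×31.6) = 0.08073 K/W
R_copper = L/(kA) = 0.0034/(386×31.6) = 2.787×10^-7 K/W
R_outer film = 1/(h_o·A) = 1/(12.1×31.6) = 0.002615 K/W
R_total = 0.08335 K/W
Q = ΔT / R_total = 171 / 0.08335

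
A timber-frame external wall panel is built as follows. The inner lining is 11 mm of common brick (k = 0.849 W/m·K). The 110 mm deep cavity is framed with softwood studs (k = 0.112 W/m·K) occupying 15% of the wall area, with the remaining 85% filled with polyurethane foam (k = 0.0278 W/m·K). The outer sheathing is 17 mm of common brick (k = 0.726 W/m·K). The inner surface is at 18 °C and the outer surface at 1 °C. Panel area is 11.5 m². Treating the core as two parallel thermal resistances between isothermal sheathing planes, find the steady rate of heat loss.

Q ≈ 70.9 W

Sheathing layers in series; stud and cavity paths in parallel between them.
R_inner = 0.011/(0.849×11.5) = 0.001127 K/W
R_stud  = 0.11/(0.112×0.15×11.5) = 0.5694 K/W
R_cav   = 0.11/(0.0278×0.85×11.5) = 0.4048 K/W
1/R_core = 1/R_stud + 1/R_cav → R_core = 0.2366 K/W
R_outer = 0.017/(0.726×11.5) = 0.002036 K/W
R_total = 0.2397 K/W
Q = ΔT/R_total = 17/0.2397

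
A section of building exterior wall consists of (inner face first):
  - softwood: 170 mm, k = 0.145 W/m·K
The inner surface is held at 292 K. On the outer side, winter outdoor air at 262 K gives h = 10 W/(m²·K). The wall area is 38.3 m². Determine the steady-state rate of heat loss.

Q ≈ 903 W

Thermal resistances in series:
R_softwood = L/(kA) = 0.17/(0.145×38.3) = 0.03061 K/W
R_outer film = 1/(h_o·A) = 1/(10×38.3) = 0.002611 K/W
R_total = 0.03322 K/W
Q = ΔT / R_total = 30 / 0.03322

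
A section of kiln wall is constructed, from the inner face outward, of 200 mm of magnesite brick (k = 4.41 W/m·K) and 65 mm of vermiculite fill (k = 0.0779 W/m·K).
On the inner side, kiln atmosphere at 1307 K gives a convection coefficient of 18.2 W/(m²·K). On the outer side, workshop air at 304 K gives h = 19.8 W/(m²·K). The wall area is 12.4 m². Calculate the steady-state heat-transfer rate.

Q ≈ 12600 W

Series thermal resistances:
R_inner film = 1/(h_i·A) = 1/(18.2×12.4) = 0.004431 K/W
R_magnesite brick = L/(kA) = 0.2/(4.41×12.4) = 0.003657 K/W
R_vermiculite fill = L/(kA) = 0.065/(0.0779×12.4) = 0.06729 K/W
R_outer film = 1/(h_o·A) = 1/(19.8×12.4) = 0.004073 K/W
R_total = 0.07945 K/W
Q = ΔT / R_total = 1003 / 0.07945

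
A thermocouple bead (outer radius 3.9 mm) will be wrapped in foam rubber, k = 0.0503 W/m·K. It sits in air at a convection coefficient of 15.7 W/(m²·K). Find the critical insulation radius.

For a sphere r_cr = 2k/h = 2×0.0503/15.7
r_cr = 6.41 mm; since the bare radius (3.9 mm) is below r_cr, adding a thin layer of insulation will *increase* heat loss.

r_cr ≈ 6.41 mm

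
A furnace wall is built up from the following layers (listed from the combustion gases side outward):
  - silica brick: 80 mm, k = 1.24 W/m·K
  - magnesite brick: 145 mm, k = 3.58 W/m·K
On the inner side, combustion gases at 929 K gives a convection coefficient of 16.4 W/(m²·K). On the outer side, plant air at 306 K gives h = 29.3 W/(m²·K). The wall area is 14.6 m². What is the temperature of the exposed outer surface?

T ≈ 412 K

Using the resistance-network approach (series):
R_inner film = 1/(h_i·A) = 1/(16.4×14.6) = 0.004176 K/W
R_silica brick = L/(kA) = 0.08/(1.24×14.6) = 0.004419 K/W
R_magnesite brick = L/(kA) = 0.145/(3.58×14.6) = 0.002774 K/W
R_outer film = 1/(h_o·A) = 1/(29.3×14.6) = 0.002338 K/W
R_total = 0.01371 K/W;  Q = ΔT/R_total = 623/0.01371 = 45450 W
T_interface = T_inner − Q·ΣR(inner→interface) = 929 − 45500×0.01137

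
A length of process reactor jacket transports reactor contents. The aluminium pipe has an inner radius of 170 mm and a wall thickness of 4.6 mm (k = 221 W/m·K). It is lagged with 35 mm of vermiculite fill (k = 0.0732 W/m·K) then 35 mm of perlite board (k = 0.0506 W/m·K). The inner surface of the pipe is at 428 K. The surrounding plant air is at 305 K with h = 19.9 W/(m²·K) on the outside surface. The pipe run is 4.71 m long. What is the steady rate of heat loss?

Q ≈ 633 W

Radial resistances (cylindrical: R_cond = ln(r_o/r_i)/(2πkL), R_conv = 1/(h·2πrL)):
R_aluminium pipe wall = ln(174.6/170)/(2π×221×4.71) = 4.082×10^-6 K/W
R_vermiculite fill = ln(209.6/174.6)/(2π×0.0732×4.71) = 0.08434 K/W
R_perlite board = ln(244.6/209.6)/(2π×0.0506×4.71) = 0.1031 K/W
R_outer film = 1/(h_o·2πr_oL) = 1/(19.9×2π×0.2446×4.71) = 0.006942 K/W
R_total = 0.1944 K/W
Q = ΔT/R_total = 123/0.1944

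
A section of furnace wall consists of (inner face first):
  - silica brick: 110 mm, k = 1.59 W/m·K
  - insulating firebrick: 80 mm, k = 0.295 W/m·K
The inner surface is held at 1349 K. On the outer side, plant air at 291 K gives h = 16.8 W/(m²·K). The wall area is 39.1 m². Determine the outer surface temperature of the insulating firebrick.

T ≈ 448 K

Treating each layer as a thermal resistance in series:
R_silica brick = L/(kA) = 0.11/(1.59×39.1) = 0.001769 K/W
R_insulating firebrick = L/(kA) = 0.08/(0.295×39.1) = 0.006936 K/W
R_outer film = 1/(h_o·A) = 1/(16.8×39.1) = 0.001522 K/W
R_total = 0.01023 K/W;  Q = ΔT/R_total = 1058/0.01023 = 103400 W
T_interface = T_inner − Q·ΣR(inner→interface) = 1349 − 103000×0.008705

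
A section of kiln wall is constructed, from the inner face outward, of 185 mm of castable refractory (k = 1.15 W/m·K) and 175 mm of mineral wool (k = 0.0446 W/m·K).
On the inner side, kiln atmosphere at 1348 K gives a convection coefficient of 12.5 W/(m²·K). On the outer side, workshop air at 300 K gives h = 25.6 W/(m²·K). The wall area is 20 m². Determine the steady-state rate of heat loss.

Q ≈ 4990 W

Series thermal resistances:
R_inner film = 1/(h_i·A) = 1/(12.5×20) = 0.004 K/W
R_castable refractory = L/(kA) = 0.185/(1.15×20) = 0.008043 K/W
R_mineral wool = L/(kA) = 0.175/(0.0446×20) = 0.1962 K/W
R_outer film = 1/(h_o·A) = 1/(25.6×20) = 0.001953 K/W
R_total = 0.2102 K/W
Q = ΔT / R_total = 1048 / 0.2102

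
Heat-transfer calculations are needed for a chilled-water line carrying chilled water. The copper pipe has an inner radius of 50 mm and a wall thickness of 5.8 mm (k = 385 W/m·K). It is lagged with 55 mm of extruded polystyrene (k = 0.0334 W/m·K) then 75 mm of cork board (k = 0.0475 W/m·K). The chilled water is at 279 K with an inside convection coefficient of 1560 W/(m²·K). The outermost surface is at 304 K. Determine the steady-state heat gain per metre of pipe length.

q′ ≈ 5 W/m

Per-layer cylindrical resistances, series-summed:
R_inner film = 1/(h_i·2πr₁L) = 1/(1560×2π×0.05×1) = 0.00204 K/W
R_copper pipe wall = ln(55.8/50)/(2π×385×1) = 4.537×10^-5 K/W
R_extruded polystyrene = ln(110.8/55.8)/(2π×0.0334×1) = 3.269 K/W
R_cork board = ln(185.8/110.8)/(2π×0.0475×1) = 1.732 K/W
R_total = 5.003 K/W
Q = ΔT/R_total = 25/5.003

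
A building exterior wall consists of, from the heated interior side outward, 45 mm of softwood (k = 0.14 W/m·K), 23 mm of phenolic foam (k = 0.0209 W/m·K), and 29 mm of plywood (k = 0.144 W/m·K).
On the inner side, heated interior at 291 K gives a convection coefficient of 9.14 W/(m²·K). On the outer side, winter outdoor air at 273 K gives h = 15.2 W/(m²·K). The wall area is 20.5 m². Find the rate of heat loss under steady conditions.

Q ≈ 205 W

Treating each layer as a thermal resistance in series:
R_inner film = 1/(h_i·A) = 1/(9.14×20.5) = 0.005337 K/W
R_softwood = L/(kA) = 0.045/(0.14×20.5) = 0.01568 K/W
R_phenolic foam = L/(kA) = 0.023/(0.0209×20.5) = 0.05368 K/W
R_plywood = L/(kA) = 0.029/(0.144×20.5) = 0.009824 K/W
R_outer film = 1/(h_o·A) = 1/(15.2×20.5) = 0.003209 K/W
R_total = 0.08773 K/W
Q = ΔT / R_total = 18 / 0.08773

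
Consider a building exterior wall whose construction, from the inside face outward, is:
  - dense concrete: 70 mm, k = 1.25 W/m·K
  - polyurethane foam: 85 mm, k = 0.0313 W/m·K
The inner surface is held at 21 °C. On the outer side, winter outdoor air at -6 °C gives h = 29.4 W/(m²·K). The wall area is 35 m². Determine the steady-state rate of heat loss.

Q ≈ 337 W

Series thermal resistances:
R_dense concrete = L/(kA) = 0.07/(1.25×35) = 0.0016 K/W
R_polyurethane foam = L/(kA) = 0.085/(0.0313×35) = 0.07759 K/W
R_outer film = 1/(h_o·A) = 1/(29.4×35) = 9.718×10^-4 K/W
R_total = 0.08016 K/W
Q = ΔT / R_total = 27 / 0.08016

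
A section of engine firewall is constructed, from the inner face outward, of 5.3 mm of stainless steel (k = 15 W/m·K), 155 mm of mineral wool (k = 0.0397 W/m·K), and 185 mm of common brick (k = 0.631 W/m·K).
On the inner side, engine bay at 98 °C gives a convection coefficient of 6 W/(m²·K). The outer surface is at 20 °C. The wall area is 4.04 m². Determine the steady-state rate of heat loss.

Treating each layer as a thermal resistance in series:
R_inner film = 1/(h_i·A) = 1/(6×4.04) = 0.04125 K/W
R_stainless steel = L/(kA) = 0.0053/(15×4.04) = 8.746×10^-5 K/W
R_mineral wool = L/(kA) = 0.155/(0.0397×4.04) = 0.9664 K/W
R_common brick = L/(kA) = 0.185/(0.631×4.04) = 0.07257 K/W
R_total = 1.08 K/W
Q = ΔT / R_total = 78 / 1.08

Q ≈ 72.2 W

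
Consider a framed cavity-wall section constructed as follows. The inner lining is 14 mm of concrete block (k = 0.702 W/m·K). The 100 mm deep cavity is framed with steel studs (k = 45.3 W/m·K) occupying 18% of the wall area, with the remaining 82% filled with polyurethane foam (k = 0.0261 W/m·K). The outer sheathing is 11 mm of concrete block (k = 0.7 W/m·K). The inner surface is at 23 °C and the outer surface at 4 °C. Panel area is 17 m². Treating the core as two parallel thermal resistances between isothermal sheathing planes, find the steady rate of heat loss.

Sheathing layers in series; stud and cavity paths in parallel between them.
R_inner = 0.014/(0.702×17) = 0.001173 K/W
R_stud  = 0.1/(45.3×0.18×17) = 7.214×10^-4 K/W
R_cav   = 0.1/(0.0261×0.82×17) = 0.2749 K/W
1/R_core = 1/R_stud + 1/R_cav → R_core = 7.195×10^-4 K/W
R_outer = 0.011/(0.7×17) = 9.244×10^-4 K/W
R_total = 0.002817 K/W
Q = ΔT/R_total = 19/0.002817

Q ≈ 6740 W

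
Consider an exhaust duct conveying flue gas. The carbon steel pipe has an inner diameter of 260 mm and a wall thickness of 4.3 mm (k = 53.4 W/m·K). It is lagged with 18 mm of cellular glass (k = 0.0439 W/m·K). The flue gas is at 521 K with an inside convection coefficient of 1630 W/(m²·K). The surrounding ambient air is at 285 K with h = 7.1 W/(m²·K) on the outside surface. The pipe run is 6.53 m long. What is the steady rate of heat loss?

Q ≈ 2550 W

For a radial system each layer contributes R = ln(r_out/r_in)/(2πkL); films add R = 1/(hA).
R_inner film = 1/(h_i·2πr₁L) = 1/(1630×2π×0.13×6.53) = 1.15×10^-4 K/W
R_carbon steel pipe wall = ln(134.3/130)/(2π×53.4×6.53) = 1.485×10^-5 K/W
R_cellular glass = ln(152.3/134.3)/(2π×0.0439×6.53) = 0.06983 K/W
R_outer film = 1/(h_o·2πr_oL) = 1/(7.1×2π×0.1523×6.53) = 0.02254 K/W
R_total = 0.0925 K/W
Q = ΔT/R_total = 236/0.0925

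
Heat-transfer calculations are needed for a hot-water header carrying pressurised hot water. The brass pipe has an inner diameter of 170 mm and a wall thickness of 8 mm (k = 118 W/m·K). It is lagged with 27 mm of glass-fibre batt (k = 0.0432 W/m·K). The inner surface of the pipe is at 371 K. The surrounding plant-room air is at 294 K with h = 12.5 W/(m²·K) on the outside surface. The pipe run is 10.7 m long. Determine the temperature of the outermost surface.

T ≈ 302 K

Radial resistances (cylindrical: R_cond = ln(r_o/r_i)/(2πkL), R_conv = 1/(h·2πrL)):
R_brass pipe wall = ln(93/85)/(2π×118×10.7) = 1.134×10^-5 K/W
R_glass-fibre batt = ln(120/93)/(2π×0.0432×10.7) = 0.08776 K/W
R_outer film = 1/(h_o·2πr_oL) = 1/(12.5×2π×0.12×10.7) = 0.009916 K/W
R_total = 0.09769 K/W
Q = ΔT/R_total = 77/0.09769
Q = 788 W
T_interface = T_inner − Q·ΣR(inner→interface) = 371 − 788×0.08777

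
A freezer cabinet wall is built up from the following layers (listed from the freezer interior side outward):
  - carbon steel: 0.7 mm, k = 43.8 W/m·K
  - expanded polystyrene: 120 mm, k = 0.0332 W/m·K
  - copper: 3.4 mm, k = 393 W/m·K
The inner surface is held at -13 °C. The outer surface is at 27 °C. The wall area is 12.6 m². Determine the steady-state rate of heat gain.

Q ≈ 139 W

Series thermal resistances:
R_carbon steel = L/(kA) = 0.0007/(43.8×12.6) = 1.268×10^-6 K/W
R_expanded polystyrene = L/(kA) = 0.12/(0.0332×12.6) = 0.2869 K/W
R_copper = L/(kA) = 0.0034/(393×12.6) = 6.866×10^-7 K/W
R_total = 0.2869 K/W
Q = ΔT / R_total = 40 / 0.2869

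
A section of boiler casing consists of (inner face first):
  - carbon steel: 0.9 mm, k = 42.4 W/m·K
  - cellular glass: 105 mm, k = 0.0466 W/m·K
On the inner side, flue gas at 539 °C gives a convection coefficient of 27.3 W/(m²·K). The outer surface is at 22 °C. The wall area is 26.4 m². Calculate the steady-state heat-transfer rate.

Q ≈ 5960 W

Model the wall as resistances in series:
R_inner film = 1/(h_i·A) = 1/(27.3×26.4) = 0.001388 K/W
R_carbon steel = L/(kA) = 0.0009/(42.4×26.4) = 8.04×10^-7 K/W
R_cellular glass = L/(kA) = 0.105/(0.0466×26.4) = 0.08535 K/W
R_total = 0.08674 K/W
Q = ΔT / R_total = 517 / 0.08674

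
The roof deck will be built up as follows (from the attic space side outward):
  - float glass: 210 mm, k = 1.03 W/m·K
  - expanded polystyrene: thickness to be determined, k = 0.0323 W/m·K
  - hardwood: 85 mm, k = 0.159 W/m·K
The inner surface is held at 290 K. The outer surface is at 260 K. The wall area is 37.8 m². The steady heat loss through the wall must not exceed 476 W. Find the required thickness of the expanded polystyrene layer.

L ≈ 53.1 mm

Series thermal resistances:
R_float glass = L/(kA) = 0.21/(1.03×37.8) = 0.005394 K/W
R_hardwood = L/(kA) = 0.085/(0.159×37.8) = 0.01414 K/W
Sum of the known resistances R_other = 0.01954 K/W
Required total resistance R_tot = ΔT/Q_allow = 30/476 = 0.06303 K/W
R_expanded polystyrene = R_tot − R_other = 0.04349 K/W
L = R·k·A = 0.04349×0.0323×37.8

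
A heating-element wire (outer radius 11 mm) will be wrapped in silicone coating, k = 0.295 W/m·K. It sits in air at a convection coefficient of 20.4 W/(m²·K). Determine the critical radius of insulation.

r_cr ≈ 14.5 mm

For a cylinder r_cr = k/h = 0.295/20.4
r_cr = 14.5 mm; since the bare radius (11 mm) is below r_cr, adding a thin layer of insulation will *increase* heat loss.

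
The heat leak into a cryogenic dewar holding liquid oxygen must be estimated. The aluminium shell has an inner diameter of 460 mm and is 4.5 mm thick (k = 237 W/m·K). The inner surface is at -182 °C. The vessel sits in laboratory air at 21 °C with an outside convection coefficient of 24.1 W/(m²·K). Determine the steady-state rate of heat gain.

Q ≈ 3380 W

Spherical conduction: R = (1/r_in − 1/r_out)/(4πk) per layer; series-sum.
R_aluminium shell = (1/0.23 − 1/0.2345)/(4π×237) = 2.801×10^-5 K/W
R_outer film = 1/(h·4πr_o²) = 1/(24.1×4π×0.2345²) = 0.06005 K/W
R_total = 0.06007 K/W
Q = ΔT/R_total = 203/0.06007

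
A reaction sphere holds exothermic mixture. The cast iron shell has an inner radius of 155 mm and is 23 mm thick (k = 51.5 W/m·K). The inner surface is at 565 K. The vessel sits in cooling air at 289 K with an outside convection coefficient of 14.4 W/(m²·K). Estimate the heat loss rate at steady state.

Q ≈ 1570 W

Radial (spherical) resistances in series:
R_cast iron shell = (1/0.155 − 1/0.178)/(4π×51.5) = 0.001288 K/W
R_outer film = 1/(h·4πr_o²) = 1/(14.4×4π×0.178²) = 0.1744 K/W
R_total = 0.1757 K/W
Q = ΔT/R_total = 276/0.1757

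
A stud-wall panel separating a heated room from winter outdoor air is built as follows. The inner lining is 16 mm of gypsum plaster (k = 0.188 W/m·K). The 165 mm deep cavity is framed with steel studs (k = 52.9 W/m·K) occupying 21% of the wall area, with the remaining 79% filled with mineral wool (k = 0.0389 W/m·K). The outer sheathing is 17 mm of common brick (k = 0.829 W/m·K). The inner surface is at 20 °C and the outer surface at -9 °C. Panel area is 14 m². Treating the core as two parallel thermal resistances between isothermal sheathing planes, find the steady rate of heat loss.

Q ≈ 3370 W

Sheathing layers in series; stud and cavity paths in parallel between them.
R_inner = 0.016/(0.188×14) = 0.006079 K/W
R_stud  = 0.165/(52.9×0.21×14) = 0.001061 K/W
R_cav   = 0.165/(0.0389×0.79×14) = 0.3835 K/W
1/R_core = 1/R_stud + 1/R_cav → R_core = 0.001058 K/W
R_outer = 0.017/(0.829×14) = 0.001465 K/W
R_total = 0.008602 K/W
Q = ΔT/R_total = 29/0.008602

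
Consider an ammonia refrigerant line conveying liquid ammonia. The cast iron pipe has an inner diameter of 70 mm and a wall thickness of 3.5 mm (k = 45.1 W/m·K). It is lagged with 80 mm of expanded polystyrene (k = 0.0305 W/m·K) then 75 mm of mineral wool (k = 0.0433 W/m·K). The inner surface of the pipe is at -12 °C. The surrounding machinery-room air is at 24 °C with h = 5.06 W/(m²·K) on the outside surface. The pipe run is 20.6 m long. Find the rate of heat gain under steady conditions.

Cylindrical conduction, so R = ln(r₂/r₁)/(2πkL) per layer, in series:
R_cast iron pipe wall = ln(38.5/35)/(2π×45.1×20.6) = 1.633×10^-5 K/W
R_expanded polystyrene = ln(118.5/38.5)/(2π×0.0305×20.6) = 0.2848 K/W
R_mineral wool = ln(193.5/118.5)/(2π×0.0433×20.6) = 0.0875 K/W
R_outer film = 1/(h_o·2πr_oL) = 1/(5.06×2π×0.1935×20.6) = 0.007891 K/W
R_total = 0.3802 K/W
Q = ΔT/R_total = 36/0.3802

Q ≈ 94.7 W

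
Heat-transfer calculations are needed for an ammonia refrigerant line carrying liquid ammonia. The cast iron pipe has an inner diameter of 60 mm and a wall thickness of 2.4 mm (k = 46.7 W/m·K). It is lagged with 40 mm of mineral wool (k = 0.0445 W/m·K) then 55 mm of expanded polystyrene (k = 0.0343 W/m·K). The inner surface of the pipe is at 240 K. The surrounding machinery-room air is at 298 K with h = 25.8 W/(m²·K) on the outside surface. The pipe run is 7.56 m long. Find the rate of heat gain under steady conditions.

Cylindrical conduction, so R = ln(r₂/r₁)/(2πkL) per layer, in series:
R_cast iron pipe wall = ln(32.4/30)/(2π×46.7×7.56) = 3.469×10^-5 K/W
R_mineral wool = ln(72.4/32.4)/(2π×0.0445×7.56) = 0.3804 K/W
R_expanded polystyrene = ln(127.4/72.4)/(2π×0.0343×7.56) = 0.3469 K/W
R_outer film = 1/(h_o·2πr_oL) = 1/(25.8×2π×0.1274×7.56) = 0.006405 K/W
R_total = 0.7337 K/W
Q = ΔT/R_total = 58/0.7337

Q ≈ 79.1 W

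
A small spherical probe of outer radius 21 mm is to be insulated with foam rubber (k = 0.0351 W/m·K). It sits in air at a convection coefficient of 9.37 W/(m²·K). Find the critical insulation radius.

r_cr ≈ 7.49 mm

For a sphere r_cr = 2k/h = 2×0.0351/9.37
r_cr = 7.49 mm; since the bare radius (21 mm) is above r_cr, any added insulation will reduce heat loss.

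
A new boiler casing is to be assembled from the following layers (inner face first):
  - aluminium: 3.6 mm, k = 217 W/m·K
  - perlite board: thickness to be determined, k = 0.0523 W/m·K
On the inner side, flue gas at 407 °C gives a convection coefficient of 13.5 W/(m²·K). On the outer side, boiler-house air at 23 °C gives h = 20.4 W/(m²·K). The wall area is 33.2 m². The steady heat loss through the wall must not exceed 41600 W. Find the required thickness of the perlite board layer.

L ≈ 9.59 mm

Series thermal resistances:
R_inner film = 1/(h_i·A) = 1/(13.5×33.2) = 0.002231 K/W
R_aluminium = L/(kA) = 0.0036/(217×33.2) = 4.997×10^-7 K/W
R_outer film = 1/(h_o·A) = 1/(20.4×33.2) = 0.001476 K/W
Sum of the known resistances R_other = 0.003708 K/W
Required total resistance R_tot = ΔT/Q_allow = 384/41600 = 0.009231 K/W
R_perlite board = R_tot − R_other = 0.005523 K/W
L = R·k·A = 0.005523×0.0523×33.2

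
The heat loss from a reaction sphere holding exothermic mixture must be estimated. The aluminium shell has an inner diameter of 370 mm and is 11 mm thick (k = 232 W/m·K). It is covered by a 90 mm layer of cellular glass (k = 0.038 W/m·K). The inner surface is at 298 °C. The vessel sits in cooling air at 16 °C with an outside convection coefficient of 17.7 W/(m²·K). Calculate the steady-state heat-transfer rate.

Spherical conduction: R = (1/r_in − 1/r_out)/(4πk) per layer; series-sum.
R_aluminium shell = (1/0.185 − 1/0.196)/(4π×232) = 1.041×10^-4 K/W
R_cellular glass = (1/0.196 − 1/0.286)/(4π×0.038) = 3.362 K/W
R_outer film = 1/(h·4πr_o²) = 1/(17.7×4π×0.286²) = 0.05496 K/W
R_total = 3.417 K/W
Q = ΔT/R_total = 282/3.417

Q ≈ 82.5 W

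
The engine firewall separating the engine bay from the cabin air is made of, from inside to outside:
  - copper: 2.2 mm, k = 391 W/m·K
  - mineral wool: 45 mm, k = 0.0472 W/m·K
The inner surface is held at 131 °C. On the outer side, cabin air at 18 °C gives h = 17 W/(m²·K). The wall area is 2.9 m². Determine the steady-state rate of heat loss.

Model the wall as resistances in series:
R_copper = L/(kA) = 0.0022/(391×2.9) = 1.94×10^-6 K/W
R_mineral wool = L/(kA) = 0.045/(0.0472×2.9) = 0.3288 K/W
R_outer film = 1/(h_o·A) = 1/(17×2.9) = 0.02028 K/W
R_total = 0.349 K/W
Q = ΔT / R_total = 113 / 0.349

Q ≈ 324 W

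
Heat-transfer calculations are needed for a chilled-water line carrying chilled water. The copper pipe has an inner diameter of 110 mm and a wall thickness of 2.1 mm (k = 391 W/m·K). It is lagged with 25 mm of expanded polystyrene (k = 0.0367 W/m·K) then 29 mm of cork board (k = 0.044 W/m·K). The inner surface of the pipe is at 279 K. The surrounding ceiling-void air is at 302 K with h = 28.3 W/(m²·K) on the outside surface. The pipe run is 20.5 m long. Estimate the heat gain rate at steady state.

Cylindrical conduction, so R = ln(r₂/r₁)/(2πkL) per layer, in series:
R_copper pipe wall = ln(57.1/55)/(2π×391×20.5) = 7.44×10^-7 K/W
R_expanded polystyrene = ln(82.1/57.1)/(2π×0.0367×20.5) = 0.07682 K/W
R_cork board = ln(111.1/82.1)/(2π×0.044×20.5) = 0.05337 K/W
R_outer film = 1/(h_o·2πr_oL) = 1/(28.3×2π×0.1111×20.5) = 0.002469 K/W
R_total = 0.1327 K/W
Q = ΔT/R_total = 23/0.1327

Q ≈ 173 W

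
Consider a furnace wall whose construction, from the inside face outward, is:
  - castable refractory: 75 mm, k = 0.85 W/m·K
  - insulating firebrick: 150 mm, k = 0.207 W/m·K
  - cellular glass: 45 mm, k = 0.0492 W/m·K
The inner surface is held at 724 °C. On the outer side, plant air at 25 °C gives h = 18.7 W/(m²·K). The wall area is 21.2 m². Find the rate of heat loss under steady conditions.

Q ≈ 8320 W

Model the wall as resistances in series:
R_castable refractory = L/(kA) = 0.075/(0.85×21.2) = 0.004162 K/W
R_insulating firebrick = L/(kA) = 0.15/(0.207×21.2) = 0.03418 K/W
R_cellular glass = L/(kA) = 0.045/(0.0492×21.2) = 0.04314 K/W
R_outer film = 1/(h_o·A) = 1/(18.7×21.2) = 0.002522 K/W
R_total = 0.08401 K/W
Q = ΔT / R_total = 699 / 0.08401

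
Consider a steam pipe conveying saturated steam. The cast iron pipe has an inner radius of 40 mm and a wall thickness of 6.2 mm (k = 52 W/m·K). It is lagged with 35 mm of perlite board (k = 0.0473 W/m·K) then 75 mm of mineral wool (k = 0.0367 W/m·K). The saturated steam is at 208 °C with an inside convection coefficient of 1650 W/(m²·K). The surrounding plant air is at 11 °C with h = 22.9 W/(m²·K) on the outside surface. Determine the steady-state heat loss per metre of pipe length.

q′ ≈ 41.2 W/m

Per-layer cylindrical resistances, series-summed:
R_inner film = 1/(h_i·2πr₁L) = 1/(1650×2π×0.04×1) = 0.002411 K/W
R_cast iron pipe wall = ln(46.2/40)/(2π×52×1) = 4.41×10^-4 K/W
R_perlite board = ln(81.2/46.2)/(2π×0.0473×1) = 1.898 K/W
R_mineral wool = ln(156.2/81.2)/(2π×0.0367×1) = 2.837 K/W
R_outer film = 1/(h_o·2πr_oL) = 1/(22.9×2π×0.1562×1) = 0.04449 K/W
R_total = 4.782 K/W
Q = ΔT/R_total = 197/4.782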